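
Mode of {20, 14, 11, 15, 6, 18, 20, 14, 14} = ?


Frequencies: 6:1, 11:1, 14:3, 15:1, 18:1, 20:2
Max frequency = 3
Mode = 14

Mode = 14


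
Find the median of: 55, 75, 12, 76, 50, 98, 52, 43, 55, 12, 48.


Sorted: 12, 12, 43, 48, 50, 52, 55, 55, 75, 76, 98
n = 11 (odd)
Middle value = 52

Median = 52


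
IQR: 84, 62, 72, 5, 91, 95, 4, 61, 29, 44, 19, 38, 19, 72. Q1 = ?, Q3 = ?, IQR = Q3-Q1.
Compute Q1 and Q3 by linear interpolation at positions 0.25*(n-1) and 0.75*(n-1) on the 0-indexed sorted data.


Sorted: 4, 5, 19, 19, 29, 38, 44, 61, 62, 72, 72, 84, 91, 95
Q1 (25th %ile) = 21.5000
Q3 (75th %ile) = 72.0000
IQR = 72.0000 - 21.5000 = 50.5000

IQR = 50.5000


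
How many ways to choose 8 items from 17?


C(17,8) = 17!/(8! × 9!)
= 355687428096000/(40320 × 362880)
= 24310

C(17,8) = 24310


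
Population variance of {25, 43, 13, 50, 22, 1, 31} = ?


Mean = 26.4286
Squared deviations: 2.0408, 274.6122, 180.3265, 555.6122, 19.6122, 646.6122, 20.8980
Sum = 1699.7143
Variance = 1699.7143/7 = 242.8163

Variance = 242.8163


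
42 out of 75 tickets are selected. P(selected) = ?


P = 42/75 = 0.5600

P = 0.5600


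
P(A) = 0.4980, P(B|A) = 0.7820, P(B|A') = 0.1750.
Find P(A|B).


P(B) = P(B|A)*P(A) + P(B|A')*P(A')
= 0.7820*0.4980 + 0.1750*0.5020
= 0.389436 + 0.087850 = 0.477286
P(A|B) = 0.389436/0.477286 = 0.8159

P(A|B) = 0.8159


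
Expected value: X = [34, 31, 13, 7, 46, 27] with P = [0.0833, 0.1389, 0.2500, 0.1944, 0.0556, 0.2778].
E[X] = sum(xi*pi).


E[X] = 34*0.0833 + 31*0.1389 + 13*0.2500 + 7*0.1944 + 46*0.0556 + 27*0.2778
= 2.8322 + 4.3059 + 3.2500 + 1.3608 + 2.5576 + 7.5006
= 21.8071

E[X] = 21.8071


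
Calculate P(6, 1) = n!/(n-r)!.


P(6,1) = 6!/5!
= 720/120
= 6

P(6,1) = 6


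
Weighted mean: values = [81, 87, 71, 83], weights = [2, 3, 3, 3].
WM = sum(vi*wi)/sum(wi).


Numerator = 81*2 + 87*3 + 71*3 + 83*3 = 885
Denominator = 2 + 3 + 3 + 3 = 11
WM = 885/11 = 80.4545

WM = 80.4545


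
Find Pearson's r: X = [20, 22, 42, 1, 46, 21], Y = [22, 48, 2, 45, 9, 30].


Mean X = 25.3333, Mean Y = 26.0000
SD X = 15.029600, SD Y = 17.039171
Cov = -213.833333
r = -213.833333/(15.029600*17.039171) = -0.8350

r = -0.8350


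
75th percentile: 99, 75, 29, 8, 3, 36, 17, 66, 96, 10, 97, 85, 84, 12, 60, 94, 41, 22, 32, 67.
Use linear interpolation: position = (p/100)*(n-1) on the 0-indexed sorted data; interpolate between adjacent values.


Sorted: 3, 8, 10, 12, 17, 22, 29, 32, 36, 41, 60, 66, 67, 75, 84, 85, 94, 96, 97, 99
n = 20
Index = 75/100 * 19 = 14.2500
Lower = data[14] = 84, Upper = data[15] = 85
P75 = 84 + 0.2500*(1) = 84.2500

P75 = 84.2500


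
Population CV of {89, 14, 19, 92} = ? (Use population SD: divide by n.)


Mean = 53.5000
SD = 37.0574
CV = (37.0574/53.5000)*100 = 69.2661%

CV = 69.2661%


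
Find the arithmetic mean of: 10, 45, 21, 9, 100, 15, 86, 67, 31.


Sum = 10 + 45 + 21 + 9 + 100 + 15 + 86 + 67 + 31 = 384
n = 9
Mean = 384/9 = 42.6667

Mean = 42.6667


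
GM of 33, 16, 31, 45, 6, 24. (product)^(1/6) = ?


Product = 33 × 16 × 31 × 45 × 6 × 24 = 106064640
GM = 106064640^(1/6) = 21.7568

GM = 21.7568


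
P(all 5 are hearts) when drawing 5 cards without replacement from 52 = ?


P(all hearts) = (13/52) × (12/51) × (11/50) × (10/49) × (9/48)
= 0.0005

P = 0.0005


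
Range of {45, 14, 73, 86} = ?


Max = 86, Min = 14
Range = 86 - 14 = 72

Range = 72


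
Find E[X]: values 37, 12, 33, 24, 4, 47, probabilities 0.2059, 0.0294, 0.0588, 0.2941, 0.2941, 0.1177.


E[X] = 37*0.2059 + 12*0.0294 + 33*0.0588 + 24*0.2941 + 4*0.2941 + 47*0.1177
= 7.6183 + 0.3528 + 1.9404 + 7.0584 + 1.1764 + 5.5319
= 23.6782

E[X] = 23.6782


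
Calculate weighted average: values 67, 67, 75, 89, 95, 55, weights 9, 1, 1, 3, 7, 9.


Numerator = 67*9 + 67*1 + 75*1 + 89*3 + 95*7 + 55*9 = 2172
Denominator = 9 + 1 + 1 + 3 + 7 + 9 = 30
WM = 2172/30 = 72.4000

WM = 72.4000


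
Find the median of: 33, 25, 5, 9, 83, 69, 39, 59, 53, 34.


Sorted: 5, 9, 25, 33, 34, 39, 53, 59, 69, 83
n = 10 (even)
Middle values: 34 and 39
Median = (34+39)/2 = 36.5000

Median = 36.5000


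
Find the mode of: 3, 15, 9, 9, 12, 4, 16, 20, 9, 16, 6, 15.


Frequencies: 3:1, 4:1, 6:1, 9:3, 12:1, 15:2, 16:2, 20:1
Max frequency = 3
Mode = 9

Mode = 9


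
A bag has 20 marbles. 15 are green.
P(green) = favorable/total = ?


P = 15/20 = 0.7500

P = 0.7500


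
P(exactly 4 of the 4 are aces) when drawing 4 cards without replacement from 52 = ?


Hypergeometric: P(X=4) = C(4,4)·C(48,0) / C(52,4)
= 1 × 1 / 270725
= 1/270725 = 3.6938e-06

P = 3.6938e-06


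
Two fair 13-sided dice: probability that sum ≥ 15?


Total outcomes = 13×13 = 169
Favorable (sum ≥ 15): 78
P = 78/169 = 0.4615

P = 0.4615


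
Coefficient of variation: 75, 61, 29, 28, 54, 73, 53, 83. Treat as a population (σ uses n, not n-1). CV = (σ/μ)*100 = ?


Mean = 57.0000
SD = 19.1115
CV = (19.1115/57.0000)*100 = 33.5290%

CV = 33.5290%


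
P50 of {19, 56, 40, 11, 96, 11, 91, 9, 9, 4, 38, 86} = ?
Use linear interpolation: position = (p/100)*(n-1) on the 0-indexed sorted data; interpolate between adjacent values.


Sorted: 4, 9, 9, 11, 11, 19, 38, 40, 56, 86, 91, 96
n = 12
Index = 50/100 * 11 = 5.5000
Lower = data[5] = 19, Upper = data[6] = 38
P50 = 19 + 0.5000*(19) = 28.5000

P50 = 28.5000


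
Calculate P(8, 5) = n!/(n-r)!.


P(8,5) = 8!/3!
= 40320/6
= 6720

P(8,5) = 6720


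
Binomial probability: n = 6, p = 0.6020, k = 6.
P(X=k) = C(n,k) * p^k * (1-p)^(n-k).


C(6,6) = 1
p^6 = 0.047597
(1-p)^0 = 1.000000
P = 1 * 0.047597 * 1.000000 = 0.0476

P(X=6) = 0.0476


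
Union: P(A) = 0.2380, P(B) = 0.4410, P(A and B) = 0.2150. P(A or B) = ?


P(A∪B) = 0.2380 + 0.4410 - 0.2150
= 0.6790 - 0.2150
= 0.4640

P(A∪B) = 0.4640


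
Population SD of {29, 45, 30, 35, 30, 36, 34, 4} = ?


Mean = 30.3750
Variance = 122.2344
SD = sqrt(122.2344) = 11.0560

SD = 11.0560


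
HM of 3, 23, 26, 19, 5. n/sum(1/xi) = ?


Sum of reciprocals = 1/3 + 1/23 + 1/26 + 1/19 + 1/5 = 0.667905
HM = 5/0.667905 = 7.4861

HM = 7.4861


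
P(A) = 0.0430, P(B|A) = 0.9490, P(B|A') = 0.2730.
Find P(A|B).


P(B) = P(B|A)*P(A) + P(B|A')*P(A')
= 0.9490*0.0430 + 0.2730*0.9570
= 0.040807 + 0.261261 = 0.302068
P(A|B) = 0.040807/0.302068 = 0.1351

P(A|B) = 0.1351


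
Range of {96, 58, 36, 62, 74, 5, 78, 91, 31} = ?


Max = 96, Min = 5
Range = 96 - 5 = 91

Range = 91


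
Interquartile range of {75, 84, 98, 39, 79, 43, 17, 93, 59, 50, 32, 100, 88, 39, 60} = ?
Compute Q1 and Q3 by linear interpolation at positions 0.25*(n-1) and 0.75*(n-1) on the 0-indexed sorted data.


Sorted: 17, 32, 39, 39, 43, 50, 59, 60, 75, 79, 84, 88, 93, 98, 100
Q1 (25th %ile) = 41.0000
Q3 (75th %ile) = 86.0000
IQR = 86.0000 - 41.0000 = 45.0000

IQR = 45.0000


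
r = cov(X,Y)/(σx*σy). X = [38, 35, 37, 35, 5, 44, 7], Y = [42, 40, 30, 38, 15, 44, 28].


Mean X = 28.7143, Mean Y = 33.8571
SD X = 14.645470, SD Y = 9.478224
Cov = 119.673469
r = 119.673469/(14.645470*9.478224) = 0.8621

r = 0.8621


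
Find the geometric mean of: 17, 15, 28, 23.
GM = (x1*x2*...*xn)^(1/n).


Product = 17 × 15 × 28 × 23 = 164220
GM = 164220^(1/4) = 20.1306

GM = 20.1306


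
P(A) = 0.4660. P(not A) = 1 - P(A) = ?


P(not A) = 1 - 0.4660 = 0.5340

P(not A) = 0.5340


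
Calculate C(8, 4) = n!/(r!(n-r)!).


C(8,4) = 8!/(4! × 4!)
= 40320/(24 × 24)
= 70

C(8,4) = 70


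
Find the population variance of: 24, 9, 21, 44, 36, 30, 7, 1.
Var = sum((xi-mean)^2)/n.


Mean = 21.5000
Squared deviations: 6.2500, 156.2500, 0.2500, 506.2500, 210.2500, 72.2500, 210.2500, 420.2500
Sum = 1582.0000
Variance = 1582.0000/8 = 197.7500

Variance = 197.7500


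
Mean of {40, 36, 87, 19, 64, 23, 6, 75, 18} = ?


Sum = 40 + 36 + 87 + 19 + 64 + 23 + 6 + 75 + 18 = 368
n = 9
Mean = 368/9 = 40.8889

Mean = 40.8889


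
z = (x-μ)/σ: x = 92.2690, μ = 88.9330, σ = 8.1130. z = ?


z = (92.2690 - 88.9330)/8.1130
= 3.3360/8.1130
= 0.4112

z = 0.4112


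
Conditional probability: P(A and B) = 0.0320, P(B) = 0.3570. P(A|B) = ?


P(A|B) = 0.0320/0.3570 = 0.0896

P(A|B) = 0.0896


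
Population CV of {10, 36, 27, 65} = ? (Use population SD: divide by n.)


Mean = 34.5000
SD = 19.9311
CV = (19.9311/34.5000)*100 = 57.7714%

CV = 57.7714%


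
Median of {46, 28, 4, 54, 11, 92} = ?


Sorted: 4, 11, 28, 46, 54, 92
n = 6 (even)
Middle values: 28 and 46
Median = (28+46)/2 = 37.0000

Median = 37.0000


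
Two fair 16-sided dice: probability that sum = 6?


Total outcomes = 16×16 = 256
Favorable (sum = 6): 5
P = 5/256 = 0.0195

P = 0.0195


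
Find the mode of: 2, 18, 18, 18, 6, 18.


Frequencies: 2:1, 6:1, 18:4
Max frequency = 4
Mode = 18

Mode = 18


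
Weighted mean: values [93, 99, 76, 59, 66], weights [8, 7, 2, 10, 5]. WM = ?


Numerator = 93*8 + 99*7 + 76*2 + 59*10 + 66*5 = 2509
Denominator = 8 + 7 + 2 + 10 + 5 = 32
WM = 2509/32 = 78.4062

WM = 78.4062


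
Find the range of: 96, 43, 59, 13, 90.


Max = 96, Min = 13
Range = 96 - 13 = 83

Range = 83


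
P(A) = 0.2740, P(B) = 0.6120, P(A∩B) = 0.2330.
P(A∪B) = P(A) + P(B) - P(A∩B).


P(A∪B) = 0.2740 + 0.6120 - 0.2330
= 0.8860 - 0.2330
= 0.6530

P(A∪B) = 0.6530


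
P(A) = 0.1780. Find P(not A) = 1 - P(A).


P(not A) = 1 - 0.1780 = 0.8220

P(not A) = 0.8220


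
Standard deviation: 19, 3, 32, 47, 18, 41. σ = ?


Mean = 26.6667
Variance = 223.5556
SD = sqrt(223.5556) = 14.9518

SD = 14.9518


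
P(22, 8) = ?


P(22,8) = 22!/14!
= 1124000727777607680000/87178291200
= 12893126400

P(22,8) = 12893126400


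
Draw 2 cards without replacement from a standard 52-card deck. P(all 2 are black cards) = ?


P(all black cards) = (26/52) × (25/51)
= 0.2451

P = 0.2451


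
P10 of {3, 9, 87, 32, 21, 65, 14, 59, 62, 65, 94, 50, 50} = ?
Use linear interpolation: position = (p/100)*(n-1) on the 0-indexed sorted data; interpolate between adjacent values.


Sorted: 3, 9, 14, 21, 32, 50, 50, 59, 62, 65, 65, 87, 94
n = 13
Index = 10/100 * 12 = 1.2000
Lower = data[1] = 9, Upper = data[2] = 14
P10 = 9 + 0.2000*(5) = 10.0000

P10 = 10.0000


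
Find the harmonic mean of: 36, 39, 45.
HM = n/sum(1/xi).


Sum of reciprocals = 1/36 + 1/39 + 1/45 = 0.075641
HM = 3/0.075641 = 39.6610

HM = 39.6610


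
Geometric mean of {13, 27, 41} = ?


Product = 13 × 27 × 41 = 14391
GM = 14391^(1/3) = 24.3237

GM = 24.3237


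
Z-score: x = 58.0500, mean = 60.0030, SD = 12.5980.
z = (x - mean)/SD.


z = (58.0500 - 60.0030)/12.5980
= -1.9530/12.5980
= -0.1550

z = -0.1550


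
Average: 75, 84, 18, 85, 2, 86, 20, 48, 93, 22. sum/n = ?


Sum = 75 + 84 + 18 + 85 + 2 + 86 + 20 + 48 + 93 + 22 = 533
n = 10
Mean = 533/10 = 53.3000

Mean = 53.3000


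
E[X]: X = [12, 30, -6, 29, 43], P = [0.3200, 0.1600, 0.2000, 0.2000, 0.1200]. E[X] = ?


E[X] = 12*0.3200 + 30*0.1600 - 6*0.2000 + 29*0.2000 + 43*0.1200
= 3.8400 + 4.8000 - 1.2000 + 5.8000 + 5.1600
= 18.4000

E[X] = 18.4000


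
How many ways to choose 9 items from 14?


C(14,9) = 14!/(9! × 5!)
= 87178291200/(362880 × 120)
= 2002

C(14,9) = 2002


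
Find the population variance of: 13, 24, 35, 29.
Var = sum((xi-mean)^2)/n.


Mean = 25.2500
Squared deviations: 150.0625, 1.5625, 95.0625, 14.0625
Sum = 260.7500
Variance = 260.7500/4 = 65.1875

Variance = 65.1875


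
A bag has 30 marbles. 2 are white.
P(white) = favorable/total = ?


P = 2/30 = 0.0667

P = 0.0667


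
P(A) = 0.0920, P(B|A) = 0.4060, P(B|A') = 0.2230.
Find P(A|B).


P(B) = P(B|A)*P(A) + P(B|A')*P(A')
= 0.4060*0.0920 + 0.2230*0.9080
= 0.037352 + 0.202484 = 0.239836
P(A|B) = 0.037352/0.239836 = 0.1557

P(A|B) = 0.1557


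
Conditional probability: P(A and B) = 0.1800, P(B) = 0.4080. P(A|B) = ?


P(A|B) = 0.1800/0.4080 = 0.4412

P(A|B) = 0.4412


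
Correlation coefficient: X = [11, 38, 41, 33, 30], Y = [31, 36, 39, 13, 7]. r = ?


Mean X = 30.6000, Mean Y = 25.2000
SD X = 10.518555, SD Y = 12.812494
Cov = 18.280000
r = 18.280000/(10.518555*12.812494) = 0.1356

r = 0.1356


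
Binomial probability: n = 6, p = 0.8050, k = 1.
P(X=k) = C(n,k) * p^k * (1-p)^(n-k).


C(6,1) = 6
p^1 = 0.805000
(1-p)^5 = 0.000282
P = 6 * 0.805000 * 0.000282 = 0.0014

P(X=1) = 0.0014


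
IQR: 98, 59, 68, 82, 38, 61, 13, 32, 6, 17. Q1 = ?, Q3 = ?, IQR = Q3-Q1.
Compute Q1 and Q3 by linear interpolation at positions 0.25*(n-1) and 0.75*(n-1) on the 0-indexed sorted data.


Sorted: 6, 13, 17, 32, 38, 59, 61, 68, 82, 98
Q1 (25th %ile) = 20.7500
Q3 (75th %ile) = 66.2500
IQR = 66.2500 - 20.7500 = 45.5000

IQR = 45.5000


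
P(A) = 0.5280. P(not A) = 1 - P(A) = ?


P(not A) = 1 - 0.5280 = 0.4720

P(not A) = 0.4720


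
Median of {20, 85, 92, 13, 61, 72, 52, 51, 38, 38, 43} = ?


Sorted: 13, 20, 38, 38, 43, 51, 52, 61, 72, 85, 92
n = 11 (odd)
Middle value = 51

Median = 51


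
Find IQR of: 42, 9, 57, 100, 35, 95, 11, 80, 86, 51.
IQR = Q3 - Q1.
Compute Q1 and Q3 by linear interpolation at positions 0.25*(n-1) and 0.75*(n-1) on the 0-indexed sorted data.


Sorted: 9, 11, 35, 42, 51, 57, 80, 86, 95, 100
Q1 (25th %ile) = 36.7500
Q3 (75th %ile) = 84.5000
IQR = 84.5000 - 36.7500 = 47.7500

IQR = 47.7500


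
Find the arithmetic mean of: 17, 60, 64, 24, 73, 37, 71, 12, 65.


Sum = 17 + 60 + 64 + 24 + 73 + 37 + 71 + 12 + 65 = 423
n = 9
Mean = 423/9 = 47.0000

Mean = 47.0000


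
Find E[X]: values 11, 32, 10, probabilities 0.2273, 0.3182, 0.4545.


E[X] = 11*0.2273 + 32*0.3182 + 10*0.4545
= 2.5003 + 10.1824 + 4.5450
= 17.2277

E[X] = 17.2277


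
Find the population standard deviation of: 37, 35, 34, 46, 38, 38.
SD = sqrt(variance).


Mean = 38.0000
Variance = 15.0000
SD = sqrt(15.0000) = 3.8730

SD = 3.8730


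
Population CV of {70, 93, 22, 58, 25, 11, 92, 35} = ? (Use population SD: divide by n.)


Mean = 50.7500
SD = 30.0572
CV = (30.0572/50.7500)*100 = 59.2261%

CV = 59.2261%


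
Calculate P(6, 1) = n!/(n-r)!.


P(6,1) = 6!/5!
= 720/120
= 6

P(6,1) = 6


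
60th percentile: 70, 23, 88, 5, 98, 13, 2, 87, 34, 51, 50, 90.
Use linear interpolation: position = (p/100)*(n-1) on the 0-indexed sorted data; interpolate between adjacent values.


Sorted: 2, 5, 13, 23, 34, 50, 51, 70, 87, 88, 90, 98
n = 12
Index = 60/100 * 11 = 6.6000
Lower = data[6] = 51, Upper = data[7] = 70
P60 = 51 + 0.6000*(19) = 62.4000

P60 = 62.4000


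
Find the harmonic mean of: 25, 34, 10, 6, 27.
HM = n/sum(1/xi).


Sum of reciprocals = 1/25 + 1/34 + 1/10 + 1/6 + 1/27 = 0.373115
HM = 5/0.373115 = 13.4007

HM = 13.4007


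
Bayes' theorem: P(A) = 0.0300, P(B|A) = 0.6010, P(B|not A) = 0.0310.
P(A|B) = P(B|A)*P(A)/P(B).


P(B) = P(B|A)*P(A) + P(B|A')*P(A')
= 0.6010*0.0300 + 0.0310*0.9700
= 0.018030 + 0.030070 = 0.048100
P(A|B) = 0.018030/0.048100 = 0.3748

P(A|B) = 0.3748


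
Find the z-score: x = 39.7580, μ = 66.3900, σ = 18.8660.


z = (39.7580 - 66.3900)/18.8660
= -26.6320/18.8660
= -1.4116

z = -1.4116


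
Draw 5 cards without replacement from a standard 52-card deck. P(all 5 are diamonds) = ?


P(all diamonds) = (13/52) × (12/51) × (11/50) × (10/49) × (9/48)
= 0.0005

P = 0.0005


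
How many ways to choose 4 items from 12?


C(12,4) = 12!/(4! × 8!)
= 479001600/(24 × 40320)
= 495

C(12,4) = 495


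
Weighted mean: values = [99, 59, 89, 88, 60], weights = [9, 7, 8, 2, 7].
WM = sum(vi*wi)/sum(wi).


Numerator = 99*9 + 59*7 + 89*8 + 88*2 + 60*7 = 2612
Denominator = 9 + 7 + 8 + 2 + 7 = 33
WM = 2612/33 = 79.1515

WM = 79.1515


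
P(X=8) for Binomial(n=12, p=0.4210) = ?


C(12,8) = 495
p^8 = 0.000987
(1-p)^4 = 0.112387
P = 495 * 0.000987 * 0.112387 = 0.0549

P(X=8) = 0.0549


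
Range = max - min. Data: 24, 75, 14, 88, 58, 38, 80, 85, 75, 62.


Max = 88, Min = 14
Range = 88 - 14 = 74

Range = 74


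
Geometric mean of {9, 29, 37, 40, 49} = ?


Product = 9 × 29 × 37 × 40 × 49 = 18927720
GM = 18927720^(1/5) = 28.5377

GM = 28.5377


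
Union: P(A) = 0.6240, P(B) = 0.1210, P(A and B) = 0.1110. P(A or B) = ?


P(A∪B) = 0.6240 + 0.1210 - 0.1110
= 0.7450 - 0.1110
= 0.6340

P(A∪B) = 0.6340


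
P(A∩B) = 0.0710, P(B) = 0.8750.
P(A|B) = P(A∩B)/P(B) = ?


P(A|B) = 0.0710/0.8750 = 0.0811

P(A|B) = 0.0811


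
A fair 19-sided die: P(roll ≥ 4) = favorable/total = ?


Favorable outcomes (roll ≥ 4): 16
Total outcomes = 19
P = 16/19 = 0.8421

P = 0.8421


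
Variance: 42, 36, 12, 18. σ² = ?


Mean = 27.0000
Squared deviations: 225.0000, 81.0000, 225.0000, 81.0000
Sum = 612.0000
Variance = 612.0000/4 = 153.0000

Variance = 153.0000


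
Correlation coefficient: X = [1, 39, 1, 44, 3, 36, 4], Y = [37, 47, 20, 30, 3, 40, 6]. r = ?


Mean X = 18.2857, Mean Y = 26.1429
SD X = 18.667881, SD Y = 15.760970
Cov = 190.959184
r = 190.959184/(18.667881*15.760970) = 0.6490

r = 0.6490


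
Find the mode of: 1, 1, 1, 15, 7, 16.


Frequencies: 1:3, 7:1, 15:1, 16:1
Max frequency = 3
Mode = 1

Mode = 1


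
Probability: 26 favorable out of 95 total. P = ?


P = 26/95 = 0.2737

P = 0.2737


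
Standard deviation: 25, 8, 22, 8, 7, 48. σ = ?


Mean = 19.6667
Variance = 211.5556
SD = sqrt(211.5556) = 14.5449

SD = 14.5449


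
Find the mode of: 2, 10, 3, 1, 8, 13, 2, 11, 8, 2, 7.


Frequencies: 1:1, 2:3, 3:1, 7:1, 8:2, 10:1, 11:1, 13:1
Max frequency = 3
Mode = 2

Mode = 2


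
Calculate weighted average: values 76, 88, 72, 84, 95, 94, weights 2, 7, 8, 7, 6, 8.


Numerator = 76*2 + 88*7 + 72*8 + 84*7 + 95*6 + 94*8 = 3254
Denominator = 2 + 7 + 8 + 7 + 6 + 8 = 38
WM = 3254/38 = 85.6316

WM = 85.6316


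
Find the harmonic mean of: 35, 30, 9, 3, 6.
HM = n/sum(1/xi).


Sum of reciprocals = 1/35 + 1/30 + 1/9 + 1/3 + 1/6 = 0.673016
HM = 5/0.673016 = 7.4292

HM = 7.4292


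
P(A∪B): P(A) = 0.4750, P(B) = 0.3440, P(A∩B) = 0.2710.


P(A∪B) = 0.4750 + 0.3440 - 0.2710
= 0.8190 - 0.2710
= 0.5480

P(A∪B) = 0.5480


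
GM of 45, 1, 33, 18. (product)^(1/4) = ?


Product = 45 × 1 × 33 × 18 = 26730
GM = 26730^(1/4) = 12.7864

GM = 12.7864


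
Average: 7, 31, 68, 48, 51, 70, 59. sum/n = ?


Sum = 7 + 31 + 68 + 48 + 51 + 70 + 59 = 334
n = 7
Mean = 334/7 = 47.7143

Mean = 47.7143


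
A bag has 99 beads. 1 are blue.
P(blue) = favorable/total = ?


P = 1/99 = 0.0101

P = 0.0101


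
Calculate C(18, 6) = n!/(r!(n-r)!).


C(18,6) = 18!/(6! × 12!)
= 6402373705728000/(720 × 479001600)
= 18564

C(18,6) = 18564


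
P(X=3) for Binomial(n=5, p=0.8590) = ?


C(5,3) = 10
p^3 = 0.633840
(1-p)^2 = 0.019881
P = 10 * 0.633840 * 0.019881 = 0.1260

P(X=3) = 0.1260


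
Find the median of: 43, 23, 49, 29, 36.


Sorted: 23, 29, 36, 43, 49
n = 5 (odd)
Middle value = 36

Median = 36


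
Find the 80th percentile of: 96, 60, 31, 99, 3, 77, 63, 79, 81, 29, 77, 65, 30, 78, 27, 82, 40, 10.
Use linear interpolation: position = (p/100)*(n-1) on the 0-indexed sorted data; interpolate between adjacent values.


Sorted: 3, 10, 27, 29, 30, 31, 40, 60, 63, 65, 77, 77, 78, 79, 81, 82, 96, 99
n = 18
Index = 80/100 * 17 = 13.6000
Lower = data[13] = 79, Upper = data[14] = 81
P80 = 79 + 0.6000*(2) = 80.2000

P80 = 80.2000


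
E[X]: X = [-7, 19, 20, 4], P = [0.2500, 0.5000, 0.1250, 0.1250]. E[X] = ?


E[X] = -7*0.2500 + 19*0.5000 + 20*0.1250 + 4*0.1250
= -1.7500 + 9.5000 + 2.5000 + 0.5000
= 10.7500

E[X] = 10.7500


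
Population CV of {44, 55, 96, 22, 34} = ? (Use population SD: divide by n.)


Mean = 50.2000
SD = 25.3645
CV = (25.3645/50.2000)*100 = 50.5270%

CV = 50.5270%


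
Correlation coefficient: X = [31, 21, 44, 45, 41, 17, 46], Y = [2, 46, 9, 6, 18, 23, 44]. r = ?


Mean X = 35.0000, Mean Y = 21.1429
SD X = 11.173949, SD Y = 16.461458
Cov = -47.571429
r = -47.571429/(11.173949*16.461458) = -0.2586

r = -0.2586


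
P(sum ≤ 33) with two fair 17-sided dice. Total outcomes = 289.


Total outcomes = 17×17 = 289
Favorable (sum ≤ 33): 288
P = 288/289 = 0.9965

P = 0.9965


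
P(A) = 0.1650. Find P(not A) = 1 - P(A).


P(not A) = 1 - 0.1650 = 0.8350

P(not A) = 0.8350


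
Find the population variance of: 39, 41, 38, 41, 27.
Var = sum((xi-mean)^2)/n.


Mean = 37.2000
Squared deviations: 3.2400, 14.4400, 0.6400, 14.4400, 104.0400
Sum = 136.8000
Variance = 136.8000/5 = 27.3600

Variance = 27.3600


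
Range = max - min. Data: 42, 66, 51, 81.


Max = 81, Min = 42
Range = 81 - 42 = 39

Range = 39


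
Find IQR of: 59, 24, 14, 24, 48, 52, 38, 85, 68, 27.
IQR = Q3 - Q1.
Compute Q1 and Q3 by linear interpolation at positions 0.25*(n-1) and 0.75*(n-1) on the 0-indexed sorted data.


Sorted: 14, 24, 24, 27, 38, 48, 52, 59, 68, 85
Q1 (25th %ile) = 24.7500
Q3 (75th %ile) = 57.2500
IQR = 57.2500 - 24.7500 = 32.5000

IQR = 32.5000


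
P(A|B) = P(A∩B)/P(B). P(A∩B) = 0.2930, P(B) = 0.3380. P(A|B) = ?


P(A|B) = 0.2930/0.3380 = 0.8669

P(A|B) = 0.8669


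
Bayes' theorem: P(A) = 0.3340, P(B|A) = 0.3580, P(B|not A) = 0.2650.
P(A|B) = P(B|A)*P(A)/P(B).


P(B) = P(B|A)*P(A) + P(B|A')*P(A')
= 0.3580*0.3340 + 0.2650*0.6660
= 0.119572 + 0.176490 = 0.296062
P(A|B) = 0.119572/0.296062 = 0.4039

P(A|B) = 0.4039


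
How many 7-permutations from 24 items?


P(24,7) = 24!/17!
= 620448401733239439360000/355687428096000
= 1744364160

P(24,7) = 1744364160


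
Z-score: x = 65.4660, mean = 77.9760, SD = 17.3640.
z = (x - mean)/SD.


z = (65.4660 - 77.9760)/17.3640
= -12.5100/17.3640
= -0.7205

z = -0.7205


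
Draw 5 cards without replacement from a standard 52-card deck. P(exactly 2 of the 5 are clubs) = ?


Hypergeometric: P(X=2) = C(13,2)·C(39,3) / C(52,5)
= 78 × 9139 / 2598960
= 712842/2598960 = 0.2743

P = 0.2743


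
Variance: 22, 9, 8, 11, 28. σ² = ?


Mean = 15.6000
Squared deviations: 40.9600, 43.5600, 57.7600, 21.1600, 153.7600
Sum = 317.2000
Variance = 317.2000/5 = 63.4400

Variance = 63.4400


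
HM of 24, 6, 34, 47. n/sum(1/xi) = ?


Sum of reciprocals = 1/24 + 1/6 + 1/34 + 1/47 = 0.259022
HM = 4/0.259022 = 15.4427

HM = 15.4427


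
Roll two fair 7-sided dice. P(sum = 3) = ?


Total outcomes = 7×7 = 49
Favorable (sum = 3): 2
P = 2/49 = 0.0408

P = 0.0408


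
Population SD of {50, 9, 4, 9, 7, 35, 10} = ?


Mean = 17.7143
Variance = 265.0612
SD = sqrt(265.0612) = 16.2807

SD = 16.2807


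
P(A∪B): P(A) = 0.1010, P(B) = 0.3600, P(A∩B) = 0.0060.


P(A∪B) = 0.1010 + 0.3600 - 0.0060
= 0.4610 - 0.0060
= 0.4550

P(A∪B) = 0.4550


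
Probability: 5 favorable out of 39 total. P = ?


P = 5/39 = 0.1282

P = 0.1282


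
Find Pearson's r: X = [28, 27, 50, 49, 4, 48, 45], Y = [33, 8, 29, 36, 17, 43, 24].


Mean X = 35.8571, Mean Y = 27.1429
SD X = 15.851350, SD Y = 10.999072
Cov = 107.591837
r = 107.591837/(15.851350*10.999072) = 0.6171

r = 0.6171


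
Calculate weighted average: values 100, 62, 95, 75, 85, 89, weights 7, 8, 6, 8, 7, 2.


Numerator = 100*7 + 62*8 + 95*6 + 75*8 + 85*7 + 89*2 = 3139
Denominator = 7 + 8 + 6 + 8 + 7 + 2 = 38
WM = 3139/38 = 82.6053

WM = 82.6053


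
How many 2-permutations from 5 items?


P(5,2) = 5!/3!
= 120/6
= 20

P(5,2) = 20


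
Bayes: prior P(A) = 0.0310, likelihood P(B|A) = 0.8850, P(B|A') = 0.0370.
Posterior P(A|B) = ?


P(B) = P(B|A)*P(A) + P(B|A')*P(A')
= 0.8850*0.0310 + 0.0370*0.9690
= 0.027435 + 0.035853 = 0.063288
P(A|B) = 0.027435/0.063288 = 0.4335

P(A|B) = 0.4335


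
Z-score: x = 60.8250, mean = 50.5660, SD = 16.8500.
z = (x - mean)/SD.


z = (60.8250 - 50.5660)/16.8500
= 10.2590/16.8500
= 0.6088

z = 0.6088


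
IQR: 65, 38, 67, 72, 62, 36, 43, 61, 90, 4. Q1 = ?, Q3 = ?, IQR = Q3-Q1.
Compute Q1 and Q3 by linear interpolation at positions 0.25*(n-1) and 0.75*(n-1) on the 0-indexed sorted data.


Sorted: 4, 36, 38, 43, 61, 62, 65, 67, 72, 90
Q1 (25th %ile) = 39.2500
Q3 (75th %ile) = 66.5000
IQR = 66.5000 - 39.2500 = 27.2500

IQR = 27.2500


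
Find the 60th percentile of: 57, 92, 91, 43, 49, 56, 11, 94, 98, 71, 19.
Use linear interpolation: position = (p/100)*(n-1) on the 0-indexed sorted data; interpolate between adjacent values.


Sorted: 11, 19, 43, 49, 56, 57, 71, 91, 92, 94, 98
n = 11
Index = 60/100 * 10 = 6.0000
Lower = data[6] = 71, Upper = data[7] = 91
P60 = 71 + 0*(20) = 71.0000

P60 = 71.0000


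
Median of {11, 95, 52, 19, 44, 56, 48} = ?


Sorted: 11, 19, 44, 48, 52, 56, 95
n = 7 (odd)
Middle value = 48

Median = 48


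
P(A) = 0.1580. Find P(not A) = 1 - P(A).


P(not A) = 1 - 0.1580 = 0.8420

P(not A) = 0.8420


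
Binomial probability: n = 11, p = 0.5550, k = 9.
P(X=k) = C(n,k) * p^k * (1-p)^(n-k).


C(11,9) = 55
p^9 = 0.004996
(1-p)^2 = 0.198025
P = 55 * 0.004996 * 0.198025 = 0.0544

P(X=9) = 0.0544


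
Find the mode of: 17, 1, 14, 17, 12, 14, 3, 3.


Frequencies: 1:1, 3:2, 12:1, 14:2, 17:2
Max frequency = 2
Mode = 3, 14, 17

Mode = 3, 14, 17


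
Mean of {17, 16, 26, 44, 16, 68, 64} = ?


Sum = 17 + 16 + 26 + 44 + 16 + 68 + 64 = 251
n = 7
Mean = 251/7 = 35.8571

Mean = 35.8571


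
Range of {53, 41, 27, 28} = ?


Max = 53, Min = 27
Range = 53 - 27 = 26

Range = 26


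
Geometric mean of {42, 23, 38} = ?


Product = 42 × 23 × 38 = 36708
GM = 36708^(1/3) = 33.2343

GM = 33.2343


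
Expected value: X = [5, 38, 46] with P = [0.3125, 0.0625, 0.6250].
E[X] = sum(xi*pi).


E[X] = 5*0.3125 + 38*0.0625 + 46*0.6250
= 1.5625 + 2.3750 + 28.7500
= 32.6875

E[X] = 32.6875


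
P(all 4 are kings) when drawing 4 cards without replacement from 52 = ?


P(all kings) = (4/52) × (3/51) × (2/50) × (1/49)
= 3.6938e-06

P = 3.6938e-06


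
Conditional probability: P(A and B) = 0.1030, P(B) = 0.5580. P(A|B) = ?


P(A|B) = 0.1030/0.5580 = 0.1846

P(A|B) = 0.1846


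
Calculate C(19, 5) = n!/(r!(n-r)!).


C(19,5) = 19!/(5! × 14!)
= 121645100408832000/(120 × 87178291200)
= 11628

C(19,5) = 11628


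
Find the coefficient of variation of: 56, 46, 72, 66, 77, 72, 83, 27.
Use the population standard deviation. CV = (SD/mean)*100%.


Mean = 62.3750
SD = 17.3128
CV = (17.3128/62.3750)*100 = 27.7561%

CV = 27.7561%


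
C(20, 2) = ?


C(20,2) = 20!/(2! × 18!)
= 2432902008176640000/(2 × 6402373705728000)
= 190

C(20,2) = 190


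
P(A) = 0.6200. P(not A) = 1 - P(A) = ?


P(not A) = 1 - 0.6200 = 0.3800

P(not A) = 0.3800


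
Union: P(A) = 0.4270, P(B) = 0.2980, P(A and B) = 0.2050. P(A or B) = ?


P(A∪B) = 0.4270 + 0.2980 - 0.2050
= 0.7250 - 0.2050
= 0.5200

P(A∪B) = 0.5200


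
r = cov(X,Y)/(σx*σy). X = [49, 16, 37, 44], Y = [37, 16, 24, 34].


Mean X = 36.5000, Mean Y = 27.7500
SD X = 12.579746, SD Y = 8.317902
Cov = 100.375000
r = 100.375000/(12.579746*8.317902) = 0.9593

r = 0.9593


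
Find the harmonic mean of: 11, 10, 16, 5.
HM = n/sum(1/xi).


Sum of reciprocals = 1/11 + 1/10 + 1/16 + 1/5 = 0.453409
HM = 4/0.453409 = 8.8221

HM = 8.8221


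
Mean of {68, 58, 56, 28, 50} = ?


Sum = 68 + 58 + 56 + 28 + 50 = 260
n = 5
Mean = 260/5 = 52.0000

Mean = 52.0000


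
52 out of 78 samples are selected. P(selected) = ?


P = 52/78 = 0.6667

P = 0.6667


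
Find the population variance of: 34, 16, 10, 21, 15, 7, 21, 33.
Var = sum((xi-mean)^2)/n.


Mean = 19.6250
Squared deviations: 206.6406, 13.1406, 92.6406, 1.8906, 21.3906, 159.3906, 1.8906, 178.8906
Sum = 675.8750
Variance = 675.8750/8 = 84.4844

Variance = 84.4844


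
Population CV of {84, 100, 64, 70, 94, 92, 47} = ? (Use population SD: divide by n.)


Mean = 78.7143
SD = 17.6855
CV = (17.6855/78.7143)*100 = 22.4679%

CV = 22.4679%


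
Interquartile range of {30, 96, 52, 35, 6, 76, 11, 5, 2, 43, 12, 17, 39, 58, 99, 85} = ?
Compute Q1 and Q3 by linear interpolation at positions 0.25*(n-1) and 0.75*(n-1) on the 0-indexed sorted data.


Sorted: 2, 5, 6, 11, 12, 17, 30, 35, 39, 43, 52, 58, 76, 85, 96, 99
Q1 (25th %ile) = 11.7500
Q3 (75th %ile) = 62.5000
IQR = 62.5000 - 11.7500 = 50.7500

IQR = 50.7500


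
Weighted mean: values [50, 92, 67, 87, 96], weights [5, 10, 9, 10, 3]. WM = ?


Numerator = 50*5 + 92*10 + 67*9 + 87*10 + 96*3 = 2931
Denominator = 5 + 10 + 9 + 10 + 3 = 37
WM = 2931/37 = 79.2162

WM = 79.2162


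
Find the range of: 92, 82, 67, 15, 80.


Max = 92, Min = 15
Range = 92 - 15 = 77

Range = 77


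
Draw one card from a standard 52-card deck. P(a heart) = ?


13 hearts in 52 cards
P = 13/52 = 0.2500

P = 0.2500


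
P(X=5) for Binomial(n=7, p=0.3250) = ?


C(7,5) = 21
p^5 = 0.003626
(1-p)^2 = 0.455625
P = 21 * 0.003626 * 0.455625 = 0.0347

P(X=5) = 0.0347


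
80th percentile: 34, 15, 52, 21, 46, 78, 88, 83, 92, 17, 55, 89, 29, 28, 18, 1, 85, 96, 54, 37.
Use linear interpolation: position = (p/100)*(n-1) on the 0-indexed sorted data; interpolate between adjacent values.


Sorted: 1, 15, 17, 18, 21, 28, 29, 34, 37, 46, 52, 54, 55, 78, 83, 85, 88, 89, 92, 96
n = 20
Index = 80/100 * 19 = 15.2000
Lower = data[15] = 85, Upper = data[16] = 88
P80 = 85 + 0.2000*(3) = 85.6000

P80 = 85.6000


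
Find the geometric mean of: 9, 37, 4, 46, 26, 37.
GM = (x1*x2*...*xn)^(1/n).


Product = 9 × 37 × 4 × 46 × 26 × 37 = 58943664
GM = 58943664^(1/6) = 19.7275

GM = 19.7275


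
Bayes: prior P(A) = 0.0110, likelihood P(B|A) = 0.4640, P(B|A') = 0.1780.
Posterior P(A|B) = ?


P(B) = P(B|A)*P(A) + P(B|A')*P(A')
= 0.4640*0.0110 + 0.1780*0.9890
= 0.005104 + 0.176042 = 0.181146
P(A|B) = 0.005104/0.181146 = 0.0282

P(A|B) = 0.0282


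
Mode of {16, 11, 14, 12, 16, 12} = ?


Frequencies: 11:1, 12:2, 14:1, 16:2
Max frequency = 2
Mode = 12, 16

Mode = 12, 16


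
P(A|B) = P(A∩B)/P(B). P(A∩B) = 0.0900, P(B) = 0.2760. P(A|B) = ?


P(A|B) = 0.0900/0.2760 = 0.3261

P(A|B) = 0.3261


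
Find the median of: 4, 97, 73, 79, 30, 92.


Sorted: 4, 30, 73, 79, 92, 97
n = 6 (even)
Middle values: 73 and 79
Median = (73+79)/2 = 76.0000

Median = 76.0000


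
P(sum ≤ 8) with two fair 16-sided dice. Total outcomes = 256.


Total outcomes = 16×16 = 256
Favorable (sum ≤ 8): 28
P = 28/256 = 0.1094

P = 0.1094


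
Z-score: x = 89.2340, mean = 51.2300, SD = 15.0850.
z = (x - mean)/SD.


z = (89.2340 - 51.2300)/15.0850
= 38.0040/15.0850
= 2.5193

z = 2.5193


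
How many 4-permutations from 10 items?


P(10,4) = 10!/6!
= 3628800/720
= 5040

P(10,4) = 5040


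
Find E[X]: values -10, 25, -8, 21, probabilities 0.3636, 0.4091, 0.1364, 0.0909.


E[X] = -10*0.3636 + 25*0.4091 - 8*0.1364 + 21*0.0909
= -3.6360 + 10.2275 - 1.0912 + 1.9089
= 7.4092

E[X] = 7.4092


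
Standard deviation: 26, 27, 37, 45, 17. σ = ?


Mean = 30.4000
Variance = 93.4400
SD = sqrt(93.4400) = 9.6664

SD = 9.6664


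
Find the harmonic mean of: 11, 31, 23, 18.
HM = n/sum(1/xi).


Sum of reciprocals = 1/11 + 1/31 + 1/23 + 1/18 = 0.222201
HM = 4/0.222201 = 18.0017

HM = 18.0017


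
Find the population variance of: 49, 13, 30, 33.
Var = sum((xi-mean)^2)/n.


Mean = 31.2500
Squared deviations: 315.0625, 333.0625, 1.5625, 3.0625
Sum = 652.7500
Variance = 652.7500/4 = 163.1875

Variance = 163.1875


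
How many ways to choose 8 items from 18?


C(18,8) = 18!/(8! × 10!)
= 6402373705728000/(40320 × 3628800)
= 43758

C(18,8) = 43758


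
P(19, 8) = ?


P(19,8) = 19!/11!
= 121645100408832000/39916800
= 3047466240

P(19,8) = 3047466240


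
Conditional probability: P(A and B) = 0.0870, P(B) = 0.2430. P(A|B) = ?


P(A|B) = 0.0870/0.2430 = 0.3580

P(A|B) = 0.3580


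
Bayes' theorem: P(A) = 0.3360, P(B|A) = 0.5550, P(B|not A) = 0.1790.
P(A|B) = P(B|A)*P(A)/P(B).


P(B) = P(B|A)*P(A) + P(B|A')*P(A')
= 0.5550*0.3360 + 0.1790*0.6640
= 0.186480 + 0.118856 = 0.305336
P(A|B) = 0.186480/0.305336 = 0.6107

P(A|B) = 0.6107


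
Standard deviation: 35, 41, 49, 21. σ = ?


Mean = 36.5000
Variance = 104.7500
SD = sqrt(104.7500) = 10.2347

SD = 10.2347


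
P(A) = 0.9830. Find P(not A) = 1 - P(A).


P(not A) = 1 - 0.9830 = 0.0170

P(not A) = 0.0170


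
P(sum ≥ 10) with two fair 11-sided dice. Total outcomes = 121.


Total outcomes = 11×11 = 121
Favorable (sum ≥ 10): 85
P = 85/121 = 0.7025

P = 0.7025


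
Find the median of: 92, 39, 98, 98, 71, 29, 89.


Sorted: 29, 39, 71, 89, 92, 98, 98
n = 7 (odd)
Middle value = 89

Median = 89


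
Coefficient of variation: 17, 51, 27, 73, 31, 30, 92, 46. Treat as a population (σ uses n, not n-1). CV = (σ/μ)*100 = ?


Mean = 45.8750
SD = 23.8560
CV = (23.8560/45.8750)*100 = 52.0022%

CV = 52.0022%


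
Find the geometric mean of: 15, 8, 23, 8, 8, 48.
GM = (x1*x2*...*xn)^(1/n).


Product = 15 × 8 × 23 × 8 × 8 × 48 = 8478720
GM = 8478720^(1/6) = 14.2798

GM = 14.2798


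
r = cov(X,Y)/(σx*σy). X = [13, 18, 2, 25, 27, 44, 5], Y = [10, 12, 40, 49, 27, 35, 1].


Mean X = 19.1429, Mean Y = 24.8571
SD X = 13.346252, SD Y = 16.365718
Cov = 84.877551
r = 84.877551/(13.346252*16.365718) = 0.3886

r = 0.3886


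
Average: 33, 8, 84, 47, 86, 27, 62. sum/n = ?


Sum = 33 + 8 + 84 + 47 + 86 + 27 + 62 = 347
n = 7
Mean = 347/7 = 49.5714

Mean = 49.5714


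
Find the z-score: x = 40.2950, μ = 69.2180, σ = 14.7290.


z = (40.2950 - 69.2180)/14.7290
= -28.9230/14.7290
= -1.9637

z = -1.9637


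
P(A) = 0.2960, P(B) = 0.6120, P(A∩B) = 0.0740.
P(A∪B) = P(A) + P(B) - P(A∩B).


P(A∪B) = 0.2960 + 0.6120 - 0.0740
= 0.9080 - 0.0740
= 0.8340

P(A∪B) = 0.8340


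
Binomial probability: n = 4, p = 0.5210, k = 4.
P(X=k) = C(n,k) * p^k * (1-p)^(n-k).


C(4,4) = 1
p^4 = 0.073680
(1-p)^0 = 1.000000
P = 1 * 0.073680 * 1.000000 = 0.0737

P(X=4) = 0.0737


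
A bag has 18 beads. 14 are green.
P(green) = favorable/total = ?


P = 14/18 = 0.7778

P = 0.7778


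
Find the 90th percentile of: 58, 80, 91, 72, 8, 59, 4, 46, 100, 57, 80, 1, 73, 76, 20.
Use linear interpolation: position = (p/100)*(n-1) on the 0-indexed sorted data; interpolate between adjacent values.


Sorted: 1, 4, 8, 20, 46, 57, 58, 59, 72, 73, 76, 80, 80, 91, 100
n = 15
Index = 90/100 * 14 = 12.6000
Lower = data[12] = 80, Upper = data[13] = 91
P90 = 80 + 0.6000*(11) = 86.6000

P90 = 86.6000


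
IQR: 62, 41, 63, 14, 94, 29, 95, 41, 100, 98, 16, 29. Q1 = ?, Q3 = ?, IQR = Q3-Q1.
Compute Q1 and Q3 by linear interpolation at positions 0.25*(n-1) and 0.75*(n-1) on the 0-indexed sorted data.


Sorted: 14, 16, 29, 29, 41, 41, 62, 63, 94, 95, 98, 100
Q1 (25th %ile) = 29.0000
Q3 (75th %ile) = 94.2500
IQR = 94.2500 - 29.0000 = 65.2500

IQR = 65.2500


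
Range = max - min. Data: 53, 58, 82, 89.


Max = 89, Min = 53
Range = 89 - 53 = 36

Range = 36


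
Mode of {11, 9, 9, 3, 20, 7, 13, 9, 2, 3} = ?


Frequencies: 2:1, 3:2, 7:1, 9:3, 11:1, 13:1, 20:1
Max frequency = 3
Mode = 9

Mode = 9


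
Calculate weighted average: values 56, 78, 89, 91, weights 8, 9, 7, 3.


Numerator = 56*8 + 78*9 + 89*7 + 91*3 = 2046
Denominator = 8 + 9 + 7 + 3 = 27
WM = 2046/27 = 75.7778

WM = 75.7778


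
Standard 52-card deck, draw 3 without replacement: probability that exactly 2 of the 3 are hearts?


Hypergeometric: P(X=2) = C(13,2)·C(39,1) / C(52,3)
= 78 × 39 / 22100
= 3042/22100 = 0.1376

P = 0.1376


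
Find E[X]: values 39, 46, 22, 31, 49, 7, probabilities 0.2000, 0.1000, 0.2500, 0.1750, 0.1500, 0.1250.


E[X] = 39*0.2000 + 46*0.1000 + 22*0.2500 + 31*0.1750 + 49*0.1500 + 7*0.1250
= 7.8000 + 4.6000 + 5.5000 + 5.4250 + 7.3500 + 0.8750
= 31.5500

E[X] = 31.5500


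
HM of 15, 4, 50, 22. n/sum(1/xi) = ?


Sum of reciprocals = 1/15 + 1/4 + 1/50 + 1/22 = 0.382121
HM = 4/0.382121 = 10.4679

HM = 10.4679


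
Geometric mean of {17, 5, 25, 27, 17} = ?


Product = 17 × 5 × 25 × 27 × 17 = 975375
GM = 975375^(1/5) = 15.7701

GM = 15.7701


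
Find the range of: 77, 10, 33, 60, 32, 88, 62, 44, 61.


Max = 88, Min = 10
Range = 88 - 10 = 78

Range = 78


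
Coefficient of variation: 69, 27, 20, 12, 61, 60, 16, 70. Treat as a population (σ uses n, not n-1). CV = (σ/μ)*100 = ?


Mean = 41.8750
SD = 23.6719
CV = (23.6719/41.8750)*100 = 56.5299%

CV = 56.5299%


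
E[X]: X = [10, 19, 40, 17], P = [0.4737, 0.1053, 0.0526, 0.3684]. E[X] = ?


E[X] = 10*0.4737 + 19*0.1053 + 40*0.0526 + 17*0.3684
= 4.7370 + 2.0007 + 2.1040 + 6.2628
= 15.1045

E[X] = 15.1045


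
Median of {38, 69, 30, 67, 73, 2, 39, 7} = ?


Sorted: 2, 7, 30, 38, 39, 67, 69, 73
n = 8 (even)
Middle values: 38 and 39
Median = (38+39)/2 = 38.5000

Median = 38.5000


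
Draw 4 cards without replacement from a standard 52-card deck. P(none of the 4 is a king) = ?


P(no kings) = (48/52) × (47/51) × (46/50) × (45/49)
= 0.7187

P = 0.7187


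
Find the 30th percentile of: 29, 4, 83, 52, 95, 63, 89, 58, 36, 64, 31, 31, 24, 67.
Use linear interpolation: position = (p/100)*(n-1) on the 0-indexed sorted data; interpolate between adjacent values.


Sorted: 4, 24, 29, 31, 31, 36, 52, 58, 63, 64, 67, 83, 89, 95
n = 14
Index = 30/100 * 13 = 3.9000
Lower = data[3] = 31, Upper = data[4] = 31
P30 = 31 + 0.9000*(0) = 31.0000

P30 = 31.0000


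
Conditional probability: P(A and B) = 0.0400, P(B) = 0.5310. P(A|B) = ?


P(A|B) = 0.0400/0.5310 = 0.0753

P(A|B) = 0.0753


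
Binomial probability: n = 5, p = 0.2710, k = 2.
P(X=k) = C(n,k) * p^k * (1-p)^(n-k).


C(5,2) = 10
p^2 = 0.073441
(1-p)^3 = 0.387420
P = 10 * 0.073441 * 0.387420 = 0.2845

P(X=2) = 0.2845


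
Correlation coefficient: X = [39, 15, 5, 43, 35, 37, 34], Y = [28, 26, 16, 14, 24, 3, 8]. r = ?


Mean X = 29.7143, Mean Y = 17.0000
SD X = 13.035274, SD Y = 8.766821
Cov = -21.285714
r = -21.285714/(13.035274*8.766821) = -0.1863

r = -0.1863


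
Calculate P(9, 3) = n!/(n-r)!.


P(9,3) = 9!/6!
= 362880/720
= 504

P(9,3) = 504


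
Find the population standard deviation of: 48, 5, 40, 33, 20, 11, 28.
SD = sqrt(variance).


Mean = 26.4286
Variance = 204.8163
SD = sqrt(204.8163) = 14.3114

SD = 14.3114


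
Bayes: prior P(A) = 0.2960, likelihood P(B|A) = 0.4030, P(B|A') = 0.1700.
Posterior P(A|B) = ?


P(B) = P(B|A)*P(A) + P(B|A')*P(A')
= 0.4030*0.2960 + 0.1700*0.7040
= 0.119288 + 0.119680 = 0.238968
P(A|B) = 0.119288/0.238968 = 0.4992

P(A|B) = 0.4992


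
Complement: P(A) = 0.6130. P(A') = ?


P(not A) = 1 - 0.6130 = 0.3870

P(not A) = 0.3870


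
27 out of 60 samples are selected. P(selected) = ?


P = 27/60 = 0.4500

P = 0.4500


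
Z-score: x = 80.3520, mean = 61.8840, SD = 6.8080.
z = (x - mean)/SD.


z = (80.3520 - 61.8840)/6.8080
= 18.4680/6.8080
= 2.7127

z = 2.7127


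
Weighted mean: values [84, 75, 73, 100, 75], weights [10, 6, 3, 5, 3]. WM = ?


Numerator = 84*10 + 75*6 + 73*3 + 100*5 + 75*3 = 2234
Denominator = 10 + 6 + 3 + 5 + 3 = 27
WM = 2234/27 = 82.7407

WM = 82.7407


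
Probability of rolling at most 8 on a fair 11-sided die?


Favorable outcomes (roll ≤ 8): 8
Total outcomes = 11
P = 8/11 = 0.7273

P = 0.7273


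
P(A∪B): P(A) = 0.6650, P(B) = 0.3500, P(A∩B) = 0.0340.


P(A∪B) = 0.6650 + 0.3500 - 0.0340
= 1.0150 - 0.0340
= 0.9810

P(A∪B) = 0.9810


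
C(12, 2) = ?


C(12,2) = 12!/(2! × 10!)
= 479001600/(2 × 3628800)
= 66

C(12,2) = 66


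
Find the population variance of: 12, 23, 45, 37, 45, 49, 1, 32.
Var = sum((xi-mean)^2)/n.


Mean = 30.5000
Squared deviations: 342.2500, 56.2500, 210.2500, 42.2500, 210.2500, 342.2500, 870.2500, 2.2500
Sum = 2076.0000
Variance = 2076.0000/8 = 259.5000

Variance = 259.5000


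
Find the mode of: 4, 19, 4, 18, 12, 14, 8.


Frequencies: 4:2, 8:1, 12:1, 14:1, 18:1, 19:1
Max frequency = 2
Mode = 4

Mode = 4
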